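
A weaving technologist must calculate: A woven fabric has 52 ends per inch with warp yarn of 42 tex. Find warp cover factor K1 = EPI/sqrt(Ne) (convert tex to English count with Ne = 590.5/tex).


Formula: K1 = EPI / sqrt(Ne), with Ne = 590.5 / tex_warp
Step 1: Ne = 590.5 / 42 = 14.06
Step 2: sqrt(Ne) = sqrt(14.06) = 3.7497
Step 3: K1 = 52 / 3.7497 = 13.9

13.9


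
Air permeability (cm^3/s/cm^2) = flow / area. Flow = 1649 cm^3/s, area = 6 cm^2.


Formula: Air Permeability = Airflow / Test Area
AP = 1649 cm^3/s / 6 cm^2
AP = 274.8 cm^3/s/cm^2

274.8 cm^3/s/cm^2


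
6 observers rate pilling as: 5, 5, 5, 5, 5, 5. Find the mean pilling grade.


Formula: Mean = sum / count
Sum = 5 + 5 + 5 + 5 + 5 + 5 = 30
Mean = 30 / 6 = 5.0

5.0


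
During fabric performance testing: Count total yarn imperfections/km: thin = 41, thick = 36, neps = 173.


Formula: Total = thin places + thick places + neps
Total = 41 + 36 + 173
Total = 250 imperfections/km

250 imperfections/km


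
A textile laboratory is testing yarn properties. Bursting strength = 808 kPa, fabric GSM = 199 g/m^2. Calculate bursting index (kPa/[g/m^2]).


Formula: Bursting Index = Bursting Strength / Fabric GSM
BI = 808 kPa / 199 g/m^2
BI = 4.060 kPa/(g/m^2)

4.060 kPa/(g/m^2)


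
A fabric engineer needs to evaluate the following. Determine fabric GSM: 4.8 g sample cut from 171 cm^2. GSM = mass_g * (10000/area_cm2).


Formula: GSM = mass_g / area_m2
Step 1: Convert area: 171 cm^2 = 171 / 10000 = 0.0171 m^2
Step 2: GSM = 4.8 g / 0.0171 m^2 = 280.7 g/m^2

280.7 g/m^2


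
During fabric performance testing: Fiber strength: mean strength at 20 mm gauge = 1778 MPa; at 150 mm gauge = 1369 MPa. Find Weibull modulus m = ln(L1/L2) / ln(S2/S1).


Formula: m = ln(L1/L2) / ln(S2/S1)
Step 1: ln(L1/L2) = ln(20/150) = -2.01490
Step 2: S2/S1 = 1369/1778 = 0.76997
Step 3: ln(S2/S1) = ln(0.76997) = -0.26140
Step 4: m = -2.01490 / -0.26140 = 7.71

7.71 (Weibull m)


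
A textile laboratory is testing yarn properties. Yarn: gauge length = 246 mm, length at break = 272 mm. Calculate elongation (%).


Formula: Elongation (%) = ((L_break - L0) / L0) * 100
Step 1: Extension = 272 - 246 = 26 mm
Step 2: Elongation = (26 / 246) * 100
Step 3: Elongation = 0.105691 * 100 = 10.5691% ≈ 10.6%

10.6%


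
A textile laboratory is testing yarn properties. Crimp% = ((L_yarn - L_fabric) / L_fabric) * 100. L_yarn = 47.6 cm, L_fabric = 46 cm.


Formula: Crimp% = ((L_yarn - L_fabric) / L_fabric) * 100
Step 1: Extension = 47.6 - 46 = 1.6 cm
Step 2: Crimp% = (1.6 / 46) * 100
Step 3: Crimp% = 0.034783 * 100 = 3.4783% ≈ 3.5%

3.5%


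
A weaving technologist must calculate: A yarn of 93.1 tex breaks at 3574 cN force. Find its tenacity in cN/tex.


Formula: Tenacity = Breaking force / Linear density
Tenacity = 3574 cN / 93.1 tex
Tenacity = 38.39 cN/tex

38.39 cN/tex


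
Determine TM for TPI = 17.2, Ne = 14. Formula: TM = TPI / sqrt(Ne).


Formula: TM = TPI / sqrt(Ne)
Step 1: sqrt(Ne) = sqrt(14) = 3.7417
Step 2: TM = 17.2 / 3.7417 = 4.60

4.60 TM


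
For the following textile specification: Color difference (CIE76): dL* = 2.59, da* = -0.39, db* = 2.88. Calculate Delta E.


Formula: Delta E = sqrt(dL*^2 + da*^2 + db*^2)
Step 1: dL*^2 = 2.59^2 = 6.7081
Step 2: da*^2 = (-0.39)^2 = 0.1521
Step 3: db*^2 = 2.88^2 = 8.2944
Step 4: Sum = 6.7081 + 0.1521 + 8.2944 = 15.1546
Step 5: Delta E = sqrt(15.1546) = 3.89

3.89 Delta E


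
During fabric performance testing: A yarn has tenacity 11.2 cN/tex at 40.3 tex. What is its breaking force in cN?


Formula: Breaking force = Tenacity * Linear density
F = 11.2 cN/tex * 40.3 tex
F = 451.36 cN

451.36 cN


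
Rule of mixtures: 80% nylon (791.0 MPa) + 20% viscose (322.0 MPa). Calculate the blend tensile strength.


Formula: Blend property = (fraction_A * property_A) + (fraction_B * property_B)
Step 1: Contribution A = 80/100 * 791.0 MPa = 632.8 MPa
Step 2: Contribution B = 20/100 * 322.0 MPa = 64.4 MPa
Step 3: Blend tensile strength = 632.8 + 64.4 = 697.2 MPa

697.2 MPa


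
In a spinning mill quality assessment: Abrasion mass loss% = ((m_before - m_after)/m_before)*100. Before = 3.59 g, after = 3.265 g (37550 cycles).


Formula: Mass loss% = ((m_before - m_after) / m_before) * 100
Step 1: Mass loss = 3.59 - 3.265 = 0.325 g
Step 2: Ratio = 0.325 / 3.59 = 0.0905292
Step 3: Mass loss% = 0.0905292 * 100 = 9.05292% ≈ 9.05%

9.05%


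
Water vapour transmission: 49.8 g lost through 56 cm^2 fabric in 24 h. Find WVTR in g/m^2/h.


Formula: WVTR = mass_loss / (area * time)
Step 1: Convert area: 56 cm^2 = 0.0056 m^2
Step 2: WVTR = 49.8 g / (0.0056 m^2 * 24 h)
Step 3: WVTR = 49.8 / 0.1344 = 370.5 g/m^2/h

370.5 g/m^2/h


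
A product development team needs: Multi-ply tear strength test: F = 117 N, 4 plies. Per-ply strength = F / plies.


Formula: Per-ply strength = Total force / Number of plies
Per-ply = 117 N / 4
Per-ply = 29.25 N

29.25 N


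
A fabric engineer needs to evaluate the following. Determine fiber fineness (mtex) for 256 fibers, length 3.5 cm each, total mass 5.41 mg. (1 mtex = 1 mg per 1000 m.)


Formula: fineness (mtex) = mass (mg) / total length (km) = (mass_mg / total_length_m) * 1000
Step 1: Convert fiber length: 3.5 cm = 0.035 m
Step 2: Total fiber length = 256 * 0.035 = 8.96 m
Step 3: Linear density = 5.41 mg / 8.96 m = 0.6038 mg/m
Step 4: fineness = 0.6038 * 1000 = 603.8 mtex

603.8 mtex


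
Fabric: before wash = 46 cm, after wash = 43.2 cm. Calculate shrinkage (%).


Formula: Shrinkage% = ((L_before - L_after) / L_before) * 100
Step 1: Shrinkage = 46 - 43.2 = 2.8 cm
Step 2: Shrinkage% = (2.8 / 46) * 100
Step 3: Shrinkage% = 0.06087 * 100 = 6.087% ≈ 6.1%

6.1%


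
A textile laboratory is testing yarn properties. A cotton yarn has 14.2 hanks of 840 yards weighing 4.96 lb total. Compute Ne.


Formula: Ne = hanks / mass_lb
Substituting: Ne = 14.2 / 4.96
Ne = 2.9

2.9 Ne


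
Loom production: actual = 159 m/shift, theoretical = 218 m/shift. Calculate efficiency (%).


Formula: Efficiency% = (Actual output / Theoretical output) * 100
Efficiency% = (159 / 218) * 100
Efficiency% = 0.729358 * 100 = 72.9358% ≈ 72.9%

72.9%


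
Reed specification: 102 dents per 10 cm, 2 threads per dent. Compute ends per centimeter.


Formula: EPC = (dents per 10 cm * ends per dent) / 10
Step 1: Total ends per 10 cm = 102 * 2 = 204
Step 2: EPC = 204 / 10 = 20.4 ends/cm

20.4 ends/cm


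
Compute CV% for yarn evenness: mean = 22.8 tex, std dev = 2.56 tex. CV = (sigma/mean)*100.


Formula: CV% = (standard deviation / mean) * 100
Step 1: Ratio = 2.56 / 22.8 = 0.112281
Step 2: CV% = 0.112281 * 100 = 11.2281% ≈ 11.2%

11.2%


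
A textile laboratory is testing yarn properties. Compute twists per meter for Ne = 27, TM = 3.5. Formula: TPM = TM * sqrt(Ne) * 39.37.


Formula: TPM = TM * sqrt(Ne) * 39.37
Step 1: sqrt(Ne) = sqrt(27) = 5.1962
Step 2: TM * sqrt(Ne) = 3.5 * 5.1962 = 18.1867
Step 3: TPM = 18.1867 * 39.37 = 716 twists/m

716 twists/m


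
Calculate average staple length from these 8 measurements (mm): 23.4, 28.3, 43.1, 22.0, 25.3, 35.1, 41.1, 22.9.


Formula: Mean = sum of lengths / count
Sum = 23.4 + 28.3 + 43.1 + 22.0 + 25.3 + 35.1 + 41.1 + 22.9
Sum = 241.2 mm
Mean = 241.2 / 8 = 30.15 mm

30.15 mm


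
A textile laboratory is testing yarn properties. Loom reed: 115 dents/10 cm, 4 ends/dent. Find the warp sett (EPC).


Formula: EPC = (dents per 10 cm * ends per dent) / 10
Step 1: Total ends per 10 cm = 115 * 4 = 460
Step 2: EPC = 460 / 10 = 46.0 ends/cm

46.0 ends/cm


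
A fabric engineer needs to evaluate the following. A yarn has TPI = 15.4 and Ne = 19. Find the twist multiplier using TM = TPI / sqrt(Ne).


Formula: TM = TPI / sqrt(Ne)
Step 1: sqrt(Ne) = sqrt(19) = 4.3589
Step 2: TM = 15.4 / 4.3589 = 3.53

3.53 TM


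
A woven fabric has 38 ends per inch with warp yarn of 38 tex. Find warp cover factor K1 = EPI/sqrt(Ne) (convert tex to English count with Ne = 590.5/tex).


Formula: K1 = EPI / sqrt(Ne), with Ne = 590.5 / tex_warp
Step 1: Ne = 590.5 / 38 = 15.539
Step 2: sqrt(Ne) = sqrt(15.539) = 3.942
Step 3: K1 = 38 / 3.942 = 9.6

9.6


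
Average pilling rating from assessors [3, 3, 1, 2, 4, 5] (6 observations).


Formula: Mean = sum / count
Sum = 3 + 3 + 1 + 2 + 4 + 5 = 18
Mean = 18 / 6 = 3.0

3.0


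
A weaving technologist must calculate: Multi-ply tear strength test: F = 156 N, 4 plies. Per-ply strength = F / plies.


Formula: Per-ply strength = Total force / Number of plies
Per-ply = 156 N / 4
Per-ply = 39 N

39 N


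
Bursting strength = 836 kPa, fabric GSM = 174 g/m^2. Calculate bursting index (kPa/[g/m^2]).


Formula: Bursting Index = Bursting Strength / Fabric GSM
BI = 836 kPa / 174 g/m^2
BI = 4.805 kPa/(g/m^2)

4.805 kPa/(g/m^2)


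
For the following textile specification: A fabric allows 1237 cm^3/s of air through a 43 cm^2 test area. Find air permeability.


Formula: Air Permeability = Airflow / Test Area
AP = 1237 cm^3/s / 43 cm^2
AP = 28.8 cm^3/s/cm^2

28.8 cm^3/s/cm^2


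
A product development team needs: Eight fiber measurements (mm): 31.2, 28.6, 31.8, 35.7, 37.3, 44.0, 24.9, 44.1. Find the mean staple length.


Formula: Mean = sum of lengths / count
Sum = 31.2 + 28.6 + 31.8 + 35.7 + 37.3 + 44.0 + 24.9 + 44.1
Sum = 277.6 mm
Mean = 277.6 / 8 = 34.70 mm

34.70 mm


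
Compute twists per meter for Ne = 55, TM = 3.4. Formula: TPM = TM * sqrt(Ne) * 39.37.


Formula: TPM = TM * sqrt(Ne) * 39.37
Step 1: sqrt(Ne) = sqrt(55) = 7.4162
Step 2: TM * sqrt(Ne) = 3.4 * 7.4162 = 25.2151
Step 3: TPM = 25.2151 * 39.37 = 993 twists/m

993 twists/m


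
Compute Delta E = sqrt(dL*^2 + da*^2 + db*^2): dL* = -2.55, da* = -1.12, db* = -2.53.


Formula: Delta E = sqrt(dL*^2 + da*^2 + db*^2)
Step 1: dL*^2 = (-2.55)^2 = 6.5025
Step 2: da*^2 = (-1.12)^2 = 1.2544
Step 3: db*^2 = (-2.53)^2 = 6.4009
Step 4: Sum = 6.5025 + 1.2544 + 6.4009 = 14.1578
Step 5: Delta E = sqrt(14.1578) = 3.76

3.76 Delta E


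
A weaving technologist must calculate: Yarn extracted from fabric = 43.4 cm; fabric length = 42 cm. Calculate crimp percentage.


Formula: Crimp% = ((L_yarn - L_fabric) / L_fabric) * 100
Step 1: Extension = 43.4 - 42 = 1.4 cm
Step 2: Crimp% = (1.4 / 42) * 100
Step 3: Crimp% = 0.033333 * 100 = 3.3333% ≈ 3.3%

3.3%


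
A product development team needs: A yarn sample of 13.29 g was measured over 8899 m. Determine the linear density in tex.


Formula: Tex = (mass_g / length_m) * 1000
Substituting: Tex = (13.29 / 8899) * 1000
Intermediate: 13.29 / 8899 = 0.00149343 g/m
Tex = 0.00149343 * 1000 = 1.49 tex

1.49 tex


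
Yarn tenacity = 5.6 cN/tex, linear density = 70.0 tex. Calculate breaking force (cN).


Formula: Breaking force = Tenacity * Linear density
F = 5.6 cN/tex * 70.0 tex
F = 392.00 cN

392.00 cN


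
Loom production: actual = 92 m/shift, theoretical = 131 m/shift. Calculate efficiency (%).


Formula: Efficiency% = (Actual output / Theoretical output) * 100
Efficiency% = (92 / 131) * 100
Efficiency% = 0.70229 * 100 = 70.229% ≈ 70.2%

70.2%


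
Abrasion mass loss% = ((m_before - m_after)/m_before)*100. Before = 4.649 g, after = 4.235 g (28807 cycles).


Formula: Mass loss% = ((m_before - m_after) / m_before) * 100
Step 1: Mass loss = 4.649 - 4.235 = 0.414 g
Step 2: Ratio = 0.414 / 4.649 = 0.0890514
Step 3: Mass loss% = 0.0890514 * 100 = 8.90514% ≈ 8.91%

8.91%


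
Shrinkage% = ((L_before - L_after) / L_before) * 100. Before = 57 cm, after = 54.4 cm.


Formula: Shrinkage% = ((L_before - L_after) / L_before) * 100
Step 1: Shrinkage = 57 - 54.4 = 2.6 cm
Step 2: Shrinkage% = (2.6 / 57) * 100
Step 3: Shrinkage% = 0.045614 * 100 = 4.5614% ≈ 4.6%

4.6%


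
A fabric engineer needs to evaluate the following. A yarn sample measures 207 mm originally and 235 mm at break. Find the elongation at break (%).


Formula: Elongation (%) = ((L_break - L0) / L0) * 100
Step 1: Extension = 235 - 207 = 28 mm
Step 2: Elongation = (28 / 207) * 100
Step 3: Elongation = 0.135266 * 100 = 13.5266% ≈ 13.5%

13.5%


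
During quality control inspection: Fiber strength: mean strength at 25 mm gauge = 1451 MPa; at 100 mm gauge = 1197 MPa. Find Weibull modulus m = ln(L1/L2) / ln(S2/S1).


Formula: m = ln(L1/L2) / ln(S2/S1)
Step 1: ln(L1/L2) = ln(25/100) = -1.38629
Step 2: S2/S1 = 1197/1451 = 0.82495
Step 3: ln(S2/S1) = ln(0.82495) = -0.19243
Step 4: m = -1.38629 / -0.19243 = 7.20

7.20 (Weibull m)


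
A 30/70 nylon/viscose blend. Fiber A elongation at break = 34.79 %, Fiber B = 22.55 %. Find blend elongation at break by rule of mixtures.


Formula: Blend property = (fraction_A * property_A) + (fraction_B * property_B)
Step 1: Contribution A = 30/100 * 34.79 % = 10.437 %
Step 2: Contribution B = 70/100 * 22.55 % = 15.785 %
Step 3: Blend elongation at break = 10.437 + 15.785 = 26.222 %

26.222 %


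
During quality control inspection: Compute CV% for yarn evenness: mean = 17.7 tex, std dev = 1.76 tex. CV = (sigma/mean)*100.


Formula: CV% = (standard deviation / mean) * 100
Step 1: Ratio = 1.76 / 17.7 = 0.099435
Step 2: CV% = 0.099435 * 100 = 9.9435% ≈ 9.9%

9.9%


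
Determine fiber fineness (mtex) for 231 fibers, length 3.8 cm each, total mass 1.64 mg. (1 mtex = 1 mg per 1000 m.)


Formula: fineness (mtex) = mass (mg) / total length (km) = (mass_mg / total_length_m) * 1000
Step 1: Convert fiber length: 3.8 cm = 0.038 m
Step 2: Total fiber length = 231 * 0.038 = 8.778 m
Step 3: Linear density = 1.64 mg / 8.778 m = 0.1868 mg/m
Step 4: fineness = 0.1868 * 1000 = 186.8 mtex

186.8 mtex


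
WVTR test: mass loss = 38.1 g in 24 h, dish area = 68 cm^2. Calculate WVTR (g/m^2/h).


Formula: WVTR = mass_loss / (area * time)
Step 1: Convert area: 68 cm^2 = 0.0068 m^2
Step 2: WVTR = 38.1 g / (0.0068 m^2 * 24 h)
Step 3: WVTR = 38.1 / 0.1632 = 233.5 g/m^2/h

233.5 g/m^2/h


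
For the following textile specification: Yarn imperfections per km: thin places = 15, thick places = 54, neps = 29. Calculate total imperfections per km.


Formula: Total = thin places + thick places + neps
Total = 15 + 54 + 29
Total = 98 imperfections/km

98 imperfections/km


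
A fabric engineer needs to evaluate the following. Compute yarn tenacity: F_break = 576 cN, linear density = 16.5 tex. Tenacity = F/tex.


Formula: Tenacity = Breaking force / Linear density
Tenacity = 576 cN / 16.5 tex
Tenacity = 34.91 cN/tex

34.91 cN/tex


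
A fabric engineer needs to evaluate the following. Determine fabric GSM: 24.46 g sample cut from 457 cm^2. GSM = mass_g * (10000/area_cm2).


Formula: GSM = mass_g / area_m2
Step 1: Convert area: 457 cm^2 = 457 / 10000 = 0.0457 m^2
Step 2: GSM = 24.46 g / 0.0457 m^2 = 535.2 g/m^2

535.2 g/m^2


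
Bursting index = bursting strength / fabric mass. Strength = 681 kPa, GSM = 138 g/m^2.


Formula: Bursting Index = Bursting Strength / Fabric GSM
BI = 681 kPa / 138 g/m^2
BI = 4.935 kPa/(g/m^2)

4.935 kPa/(g/m^2)


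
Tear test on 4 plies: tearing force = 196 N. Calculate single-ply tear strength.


Formula: Per-ply strength = Total force / Number of plies
Per-ply = 196 N / 4
Per-ply = 49 N

49 N


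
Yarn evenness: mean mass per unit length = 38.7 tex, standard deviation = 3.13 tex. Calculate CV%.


Formula: CV% = (standard deviation / mean) * 100
Step 1: Ratio = 3.13 / 38.7 = 0.080879
Step 2: CV% = 0.080879 * 100 = 8.0879% ≈ 8.1%

8.1%


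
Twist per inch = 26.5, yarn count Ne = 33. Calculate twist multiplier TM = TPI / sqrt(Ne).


Formula: TM = TPI / sqrt(Ne)
Step 1: sqrt(Ne) = sqrt(33) = 5.7446
Step 2: TM = 26.5 / 5.7446 = 4.61

4.61 TM


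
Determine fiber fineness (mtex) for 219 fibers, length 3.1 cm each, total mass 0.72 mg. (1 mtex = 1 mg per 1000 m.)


Formula: fineness (mtex) = mass (mg) / total length (km) = (mass_mg / total_length_m) * 1000
Step 1: Convert fiber length: 3.1 cm = 0.031 m
Step 2: Total fiber length = 219 * 0.031 = 6.789 m
Step 3: Linear density = 0.72 mg / 6.789 m = 0.1061 mg/m
Step 4: fineness = 0.1061 * 1000 = 106.1 mtex

106.1 mtex


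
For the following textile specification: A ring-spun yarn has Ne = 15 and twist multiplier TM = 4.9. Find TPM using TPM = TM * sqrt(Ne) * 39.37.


Formula: TPM = TM * sqrt(Ne) * 39.37
Step 1: sqrt(Ne) = sqrt(15) = 3.873
Step 2: TM * sqrt(Ne) = 4.9 * 3.873 = 18.9777
Step 3: TPM = 18.9777 * 39.37 = 747 twists/m

747 twists/m


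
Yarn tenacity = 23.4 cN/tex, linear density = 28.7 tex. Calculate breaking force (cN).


Formula: Breaking force = Tenacity * Linear density
F = 23.4 cN/tex * 28.7 tex
F = 671.58 cN

671.58 cN


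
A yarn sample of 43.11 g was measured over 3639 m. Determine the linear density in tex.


Formula: Tex = (mass_g / length_m) * 1000
Substituting: Tex = (43.11 / 3639) * 1000
Intermediate: 43.11 / 3639 = 0.01184666 g/m
Tex = 0.01184666 * 1000 = 11.85 tex

11.85 tex


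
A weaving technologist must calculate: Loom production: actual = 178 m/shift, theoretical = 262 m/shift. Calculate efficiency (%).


Formula: Efficiency% = (Actual output / Theoretical output) * 100
Efficiency% = (178 / 262) * 100
Efficiency% = 0.679389 * 100 = 67.9389% ≈ 67.9%

67.9%


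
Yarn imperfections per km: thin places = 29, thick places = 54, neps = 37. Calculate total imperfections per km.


Formula: Total = thin places + thick places + neps
Total = 29 + 54 + 37
Total = 120 imperfections/km

120 imperfections/km


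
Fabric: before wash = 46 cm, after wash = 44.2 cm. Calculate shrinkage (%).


Formula: Shrinkage% = ((L_before - L_after) / L_before) * 100
Step 1: Shrinkage = 46 - 44.2 = 1.8 cm
Step 2: Shrinkage% = (1.8 / 46) * 100
Step 3: Shrinkage% = 0.03913 * 100 = 3.913% ≈ 3.9%

3.9%


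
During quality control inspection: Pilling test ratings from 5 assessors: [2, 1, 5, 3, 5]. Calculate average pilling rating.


Formula: Mean = sum / count
Sum = 2 + 1 + 5 + 3 + 5 = 16
Mean = 16 / 5 = 3.2

3.2


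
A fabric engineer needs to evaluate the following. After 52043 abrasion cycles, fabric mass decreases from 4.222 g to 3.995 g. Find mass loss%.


Formula: Mass loss% = ((m_before - m_after) / m_before) * 100
Step 1: Mass loss = 4.222 - 3.995 = 0.227 g
Step 2: Ratio = 0.227 / 4.222 = 0.053766
Step 3: Mass loss% = 0.053766 * 100 = 5.3766% ≈ 5.38%

5.38%


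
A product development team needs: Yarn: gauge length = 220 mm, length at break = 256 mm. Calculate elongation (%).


Formula: Elongation (%) = ((L_break - L0) / L0) * 100
Step 1: Extension = 256 - 220 = 36 mm
Step 2: Elongation = (36 / 220) * 100
Step 3: Elongation = 0.163636 * 100 = 16.3636% ≈ 16.4%

16.4%


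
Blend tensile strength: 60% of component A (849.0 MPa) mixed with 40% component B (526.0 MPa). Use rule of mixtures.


Formula: Blend property = (fraction_A * property_A) + (fraction_B * property_B)
Step 1: Contribution A = 60/100 * 849.0 MPa = 509.4 MPa
Step 2: Contribution B = 40/100 * 526.0 MPa = 210.4 MPa
Step 3: Blend tensile strength = 509.4 + 210.4 = 719.8 MPa

719.8 MPa


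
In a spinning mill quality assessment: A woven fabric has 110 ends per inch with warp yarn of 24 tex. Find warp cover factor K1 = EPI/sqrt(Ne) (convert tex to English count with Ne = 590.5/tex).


Formula: K1 = EPI / sqrt(Ne), with Ne = 590.5 / tex_warp
Step 1: Ne = 590.5 / 24 = 24.604
Step 2: sqrt(Ne) = sqrt(24.604) = 4.9602
Step 3: K1 = 110 / 4.9602 = 22.2

22.2


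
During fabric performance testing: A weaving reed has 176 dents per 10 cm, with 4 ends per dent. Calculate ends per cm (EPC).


Formula: EPC = (dents per 10 cm * ends per dent) / 10
Step 1: Total ends per 10 cm = 176 * 4 = 704
Step 2: EPC = 704 / 10 = 70.4 ends/cm

70.4 ends/cm


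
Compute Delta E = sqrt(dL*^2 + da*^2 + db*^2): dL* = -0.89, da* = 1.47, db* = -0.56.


Formula: Delta E = sqrt(dL*^2 + da*^2 + db*^2)
Step 1: dL*^2 = (-0.89)^2 = 0.7921
Step 2: da*^2 = 1.47^2 = 2.1609
Step 3: db*^2 = (-0.56)^2 = 0.3136
Step 4: Sum = 0.7921 + 2.1609 + 0.3136 = 3.2666
Step 5: Delta E = sqrt(3.2666) = 1.81

1.81 Delta E


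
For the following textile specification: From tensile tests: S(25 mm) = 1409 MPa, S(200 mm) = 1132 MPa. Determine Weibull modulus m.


Formula: m = ln(L1/L2) / ln(S2/S1)
Step 1: ln(L1/L2) = ln(25/200) = -2.07944
Step 2: S2/S1 = 1132/1409 = 0.80341
Step 3: ln(S2/S1) = ln(0.80341) = -0.21889
Step 4: m = -2.07944 / -0.21889 = 9.50

9.50 (Weibull m)


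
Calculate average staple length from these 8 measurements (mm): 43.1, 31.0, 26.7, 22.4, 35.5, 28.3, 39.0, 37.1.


Formula: Mean = sum of lengths / count
Sum = 43.1 + 31.0 + 26.7 + 22.4 + 35.5 + 28.3 + 39.0 + 37.1
Sum = 263.1 mm
Mean = 263.1 / 8 = 32.89 mm

32.89 mm


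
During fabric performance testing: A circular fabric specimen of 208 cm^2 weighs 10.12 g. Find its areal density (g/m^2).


Formula: GSM = mass_g / area_m2
Step 1: Convert area: 208 cm^2 = 208 / 10000 = 0.0208 m^2
Step 2: GSM = 10.12 g / 0.0208 m^2 = 486.5 g/m^2

486.5 g/m^2


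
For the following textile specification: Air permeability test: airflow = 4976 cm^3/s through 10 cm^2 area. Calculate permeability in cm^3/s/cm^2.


Formula: Air Permeability = Airflow / Test Area
AP = 4976 cm^3/s / 10 cm^2
AP = 497.6 cm^3/s/cm^2

497.6 cm^3/s/cm^2


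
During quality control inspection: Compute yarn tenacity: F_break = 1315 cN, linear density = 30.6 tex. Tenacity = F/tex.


Formula: Tenacity = Breaking force / Linear density
Tenacity = 1315 cN / 30.6 tex
Tenacity = 42.97 cN/tex

42.97 cN/tex


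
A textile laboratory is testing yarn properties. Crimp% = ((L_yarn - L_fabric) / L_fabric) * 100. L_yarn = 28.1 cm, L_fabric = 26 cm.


Formula: Crimp% = ((L_yarn - L_fabric) / L_fabric) * 100
Step 1: Extension = 28.1 - 26 = 2.1 cm
Step 2: Crimp% = (2.1 / 26) * 100
Step 3: Crimp% = 0.080769 * 100 = 8.0769% ≈ 8.1%

8.1%


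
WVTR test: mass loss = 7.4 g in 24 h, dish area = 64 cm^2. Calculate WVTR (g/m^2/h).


Formula: WVTR = mass_loss / (area * time)
Step 1: Convert area: 64 cm^2 = 0.0064 m^2
Step 2: WVTR = 7.4 g / (0.0064 m^2 * 24 h)
Step 3: WVTR = 7.4 / 0.1536 = 48.2 g/m^2/h

48.2 g/m^2/h


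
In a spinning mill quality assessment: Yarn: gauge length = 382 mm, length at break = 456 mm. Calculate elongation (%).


Formula: Elongation (%) = ((L_break - L0) / L0) * 100
Step 1: Extension = 456 - 382 = 74 mm
Step 2: Elongation = (74 / 382) * 100
Step 3: Elongation = 0.193717 * 100 = 19.3717% ≈ 19.4%

19.4%


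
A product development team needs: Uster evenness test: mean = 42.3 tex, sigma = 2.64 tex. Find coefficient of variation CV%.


Formula: CV% = (standard deviation / mean) * 100
Step 1: Ratio = 2.64 / 42.3 = 0.062411
Step 2: CV% = 0.062411 * 100 = 6.2411% ≈ 6.2%

6.2%


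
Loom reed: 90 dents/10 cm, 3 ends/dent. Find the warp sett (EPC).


Formula: EPC = (dents per 10 cm * ends per dent) / 10
Step 1: Total ends per 10 cm = 90 * 3 = 270
Step 2: EPC = 270 / 10 = 27.0 ends/cm

27.0 ends/cm


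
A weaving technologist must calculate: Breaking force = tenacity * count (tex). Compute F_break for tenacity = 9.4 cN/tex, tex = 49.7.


Formula: Breaking force = Tenacity * Linear density
F = 9.4 cN/tex * 49.7 tex
F = 467.18 cN

467.18 cN


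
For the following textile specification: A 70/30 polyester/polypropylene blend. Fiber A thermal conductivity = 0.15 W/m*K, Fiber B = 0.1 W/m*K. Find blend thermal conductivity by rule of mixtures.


Formula: Blend property = (fraction_A * property_A) + (fraction_B * property_B)
Step 1: Contribution A = 70/100 * 0.15 W/m*K = 0.105 W/m*K
Step 2: Contribution B = 30/100 * 0.1 W/m*K = 0.03 W/m*K
Step 3: Blend thermal conductivity = 0.105 + 0.03 = 0.135 W/m*K

0.135 W/m*K


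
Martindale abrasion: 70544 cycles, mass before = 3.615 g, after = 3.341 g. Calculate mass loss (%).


Formula: Mass loss% = ((m_before - m_after) / m_before) * 100
Step 1: Mass loss = 3.615 - 3.341 = 0.274 g
Step 2: Ratio = 0.274 / 3.615 = 0.0757953
Step 3: Mass loss% = 0.0757953 * 100 = 7.57953% ≈ 7.58%

7.58%


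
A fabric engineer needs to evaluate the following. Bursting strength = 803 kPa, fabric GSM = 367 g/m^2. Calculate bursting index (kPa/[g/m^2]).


Formula: Bursting Index = Bursting Strength / Fabric GSM
BI = 803 kPa / 367 g/m^2
BI = 2.188 kPa/(g/m^2)

2.188 kPa/(g/m^2)


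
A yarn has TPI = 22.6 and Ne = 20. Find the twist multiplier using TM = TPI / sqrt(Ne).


Formula: TM = TPI / sqrt(Ne)
Step 1: sqrt(Ne) = sqrt(20) = 4.4721
Step 2: TM = 22.6 / 4.4721 = 5.05

5.05 TM


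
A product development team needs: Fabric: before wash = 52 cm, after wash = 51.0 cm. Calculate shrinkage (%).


Formula: Shrinkage% = ((L_before - L_after) / L_before) * 100
Step 1: Shrinkage = 52 - 51.0 = 1.0 cm
Step 2: Shrinkage% = (1.0 / 52) * 100
Step 3: Shrinkage% = 0.019231 * 100 = 1.9231% ≈ 1.9%

1.9%


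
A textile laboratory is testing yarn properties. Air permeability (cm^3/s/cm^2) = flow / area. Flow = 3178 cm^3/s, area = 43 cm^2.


Formula: Air Permeability = Airflow / Test Area
AP = 3178 cm^3/s / 43 cm^2
AP = 73.9 cm^3/s/cm^2

73.9 cm^3/s/cm^2


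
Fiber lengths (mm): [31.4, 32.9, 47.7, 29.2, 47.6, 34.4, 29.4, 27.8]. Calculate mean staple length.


Formula: Mean = sum of lengths / count
Sum = 31.4 + 32.9 + 47.7 + 29.2 + 47.6 + 34.4 + 29.4 + 27.8
Sum = 280.4 mm
Mean = 280.4 / 8 = 35.05 mm

35.05 mm


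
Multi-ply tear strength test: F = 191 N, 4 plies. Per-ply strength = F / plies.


Formula: Per-ply strength = Total force / Number of plies
Per-ply = 191 N / 4
Per-ply = 47.75 N

47.75 N


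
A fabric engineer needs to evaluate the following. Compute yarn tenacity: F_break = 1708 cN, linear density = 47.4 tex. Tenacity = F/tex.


Formula: Tenacity = Breaking force / Linear density
Tenacity = 1708 cN / 47.4 tex
Tenacity = 36.03 cN/tex

36.03 cN/tex


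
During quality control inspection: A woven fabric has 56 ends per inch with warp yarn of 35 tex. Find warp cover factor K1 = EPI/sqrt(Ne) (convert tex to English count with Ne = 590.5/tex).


Formula: K1 = EPI / sqrt(Ne), with Ne = 590.5 / tex_warp
Step 1: Ne = 590.5 / 35 = 16.871
Step 2: sqrt(Ne) = sqrt(16.871) = 4.1074
Step 3: K1 = 56 / 4.1074 = 13.6

13.6


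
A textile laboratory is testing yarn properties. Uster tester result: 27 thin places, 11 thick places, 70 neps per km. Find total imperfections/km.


Formula: Total = thin places + thick places + neps
Total = 27 + 11 + 70
Total = 108 imperfections/km

108 imperfections/km


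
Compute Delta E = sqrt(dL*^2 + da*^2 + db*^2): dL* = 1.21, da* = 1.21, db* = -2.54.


Formula: Delta E = sqrt(dL*^2 + da*^2 + db*^2)
Step 1: dL*^2 = 1.21^2 = 1.4641
Step 2: da*^2 = 1.21^2 = 1.4641
Step 3: db*^2 = (-2.54)^2 = 6.4516
Step 4: Sum = 1.4641 + 1.4641 + 6.4516 = 9.3798
Step 5: Delta E = sqrt(9.3798) = 3.06

3.06 Delta E


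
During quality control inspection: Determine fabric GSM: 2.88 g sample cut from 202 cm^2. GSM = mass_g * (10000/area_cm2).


Formula: GSM = mass_g / area_m2
Step 1: Convert area: 202 cm^2 = 202 / 10000 = 0.0202 m^2
Step 2: GSM = 2.88 g / 0.0202 m^2 = 142.6 g/m^2

142.6 g/m^2


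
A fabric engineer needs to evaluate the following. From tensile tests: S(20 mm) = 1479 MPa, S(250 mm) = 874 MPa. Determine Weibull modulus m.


Formula: m = ln(L1/L2) / ln(S2/S1)
Step 1: ln(L1/L2) = ln(20/250) = -2.52573
Step 2: S2/S1 = 874/1479 = 0.59094
Step 3: ln(S2/S1) = ln(0.59094) = -0.52604
Step 4: m = -2.52573 / -0.52604 = 4.80

4.80 (Weibull m)


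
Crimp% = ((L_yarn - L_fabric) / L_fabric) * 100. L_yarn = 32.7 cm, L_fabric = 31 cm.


Formula: Crimp% = ((L_yarn - L_fabric) / L_fabric) * 100
Step 1: Extension = 32.7 - 31 = 1.7 cm
Step 2: Crimp% = (1.7 / 31) * 100
Step 3: Crimp% = 0.054839 * 100 = 5.4839% ≈ 5.5%

5.5%


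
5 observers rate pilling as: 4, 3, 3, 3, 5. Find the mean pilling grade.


Formula: Mean = sum / count
Sum = 4 + 3 + 3 + 3 + 5 = 18
Mean = 18 / 5 = 3.6

3.6


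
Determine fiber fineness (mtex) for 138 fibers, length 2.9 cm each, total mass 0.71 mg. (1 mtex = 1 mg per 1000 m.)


Formula: fineness (mtex) = mass (mg) / total length (km) = (mass_mg / total_length_m) * 1000
Step 1: Convert fiber length: 2.9 cm = 0.029 m
Step 2: Total fiber length = 138 * 0.029 = 4.002 m
Step 3: Linear density = 0.71 mg / 4.002 m = 0.1774 mg/m
Step 4: fineness = 0.1774 * 1000 = 177.4 mtex

177.4 mtex


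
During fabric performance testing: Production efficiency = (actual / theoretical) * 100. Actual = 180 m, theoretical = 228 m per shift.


Formula: Efficiency% = (Actual output / Theoretical output) * 100
Efficiency% = (180 / 228) * 100
Efficiency% = 0.789474 * 100 = 78.9474% ≈ 78.9%

78.9%


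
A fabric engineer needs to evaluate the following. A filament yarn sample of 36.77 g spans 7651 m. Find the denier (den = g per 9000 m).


Formula: den = (mass_g / length_m) * 9000
Substituting: den = (36.77 / 7651) * 9000
Intermediate: 36.77 / 7651 = 0.00480591 g/m
den = 0.00480591 * 9000 = 43.3 denier

43.3 denier


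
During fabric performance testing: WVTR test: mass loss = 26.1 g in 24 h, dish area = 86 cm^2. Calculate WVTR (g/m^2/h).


Formula: WVTR = mass_loss / (area * time)
Step 1: Convert area: 86 cm^2 = 0.0086 m^2
Step 2: WVTR = 26.1 g / (0.0086 m^2 * 24 h)
Step 3: WVTR = 26.1 / 0.2064 = 126.5 g/m^2/h

126.5 g/m^2/h


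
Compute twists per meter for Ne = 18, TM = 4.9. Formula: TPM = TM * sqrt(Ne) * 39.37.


Formula: TPM = TM * sqrt(Ne) * 39.37
Step 1: sqrt(Ne) = sqrt(18) = 4.2426
Step 2: TM * sqrt(Ne) = 4.9 * 4.2426 = 20.7887
Step 3: TPM = 20.7887 * 39.37 = 818 twists/m

818 twists/m


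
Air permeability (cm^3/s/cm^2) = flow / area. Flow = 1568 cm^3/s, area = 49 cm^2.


Formula: Air Permeability = Airflow / Test Area
AP = 1568 cm^3/s / 49 cm^2
AP = 32.0 cm^3/s/cm^2

32.0 cm^3/s/cm^2


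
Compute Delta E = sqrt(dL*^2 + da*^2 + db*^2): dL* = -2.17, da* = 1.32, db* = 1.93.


Formula: Delta E = sqrt(dL*^2 + da*^2 + db*^2)
Step 1: dL*^2 = (-2.17)^2 = 4.7089
Step 2: da*^2 = 1.32^2 = 1.7424
Step 3: db*^2 = 1.93^2 = 3.7249
Step 4: Sum = 4.7089 + 1.7424 + 3.7249 = 10.1762
Step 5: Delta E = sqrt(10.1762) = 3.19

3.19 Delta E


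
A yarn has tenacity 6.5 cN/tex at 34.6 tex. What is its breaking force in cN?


Formula: Breaking force = Tenacity * Linear density
F = 6.5 cN/tex * 34.6 tex
F = 224.90 cN

224.90 cN


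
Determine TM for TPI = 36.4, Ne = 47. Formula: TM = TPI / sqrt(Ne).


Formula: TM = TPI / sqrt(Ne)
Step 1: sqrt(Ne) = sqrt(47) = 6.8557
Step 2: TM = 36.4 / 6.8557 = 5.31

5.31 TM


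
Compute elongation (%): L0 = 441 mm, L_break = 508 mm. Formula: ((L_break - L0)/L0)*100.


Formula: Elongation (%) = ((L_break - L0) / L0) * 100
Step 1: Extension = 508 - 441 = 67 mm
Step 2: Elongation = (67 / 441) * 100
Step 3: Elongation = 0.151927 * 100 = 15.1927% ≈ 15.2%

15.2%


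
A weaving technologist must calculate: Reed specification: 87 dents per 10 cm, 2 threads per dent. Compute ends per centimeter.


Formula: EPC = (dents per 10 cm * ends per dent) / 10
Step 1: Total ends per 10 cm = 87 * 2 = 174
Step 2: EPC = 174 / 10 = 17.4 ends/cm

17.4 ends/cm


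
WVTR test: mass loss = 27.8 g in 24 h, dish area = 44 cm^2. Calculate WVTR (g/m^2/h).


Formula: WVTR = mass_loss / (area * time)
Step 1: Convert area: 44 cm^2 = 0.0044 m^2
Step 2: WVTR = 27.8 g / (0.0044 m^2 * 24 h)
Step 3: WVTR = 27.8 / 0.1056 = 263.3 g/m^2/h

263.3 g/m^2/h


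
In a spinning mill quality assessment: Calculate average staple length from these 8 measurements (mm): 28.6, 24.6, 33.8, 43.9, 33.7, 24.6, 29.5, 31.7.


Formula: Mean = sum of lengths / count
Sum = 28.6 + 24.6 + 33.8 + 43.9 + 33.7 + 24.6 + 29.5 + 31.7
Sum = 250.4 mm
Mean = 250.4 / 8 = 31.30 mm

31.30 mm


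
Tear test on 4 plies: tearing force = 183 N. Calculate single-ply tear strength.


Formula: Per-ply strength = Total force / Number of plies
Per-ply = 183 N / 4
Per-ply = 45.75 N

45.75 N


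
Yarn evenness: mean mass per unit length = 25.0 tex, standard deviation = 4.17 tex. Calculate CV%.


Formula: CV% = (standard deviation / mean) * 100
Step 1: Ratio = 4.17 / 25.0 = 0.1668
Step 2: CV% = 0.1668 * 100 = 16.68% ≈ 16.7%

16.7%


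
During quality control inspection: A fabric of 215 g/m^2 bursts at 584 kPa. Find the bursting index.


Formula: Bursting Index = Bursting Strength / Fabric GSM
BI = 584 kPa / 215 g/m^2
BI = 2.716 kPa/(g/m^2)

2.716 kPa/(g/m^2)


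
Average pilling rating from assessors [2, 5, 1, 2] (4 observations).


Formula: Mean = sum / count
Sum = 2 + 5 + 1 + 2 = 10
Mean = 10 / 4 = 2.5

2.5


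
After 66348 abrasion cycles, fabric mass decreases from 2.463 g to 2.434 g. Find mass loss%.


Formula: Mass loss% = ((m_before - m_after) / m_before) * 100
Step 1: Mass loss = 2.463 - 2.434 = 0.029 g
Step 2: Ratio = 0.029 / 2.463 = 0.0117743
Step 3: Mass loss% = 0.0117743 * 100 = 1.17743% ≈ 1.18%

1.18%


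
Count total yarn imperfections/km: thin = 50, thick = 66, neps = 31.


Formula: Total = thin places + thick places + neps
Total = 50 + 66 + 31
Total = 147 imperfections/km

147 imperfections/km


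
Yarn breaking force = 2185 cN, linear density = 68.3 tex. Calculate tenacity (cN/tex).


Formula: Tenacity = Breaking force / Linear density
Tenacity = 2185 cN / 68.3 tex
Tenacity = 31.99 cN/tex

31.99 cN/tex


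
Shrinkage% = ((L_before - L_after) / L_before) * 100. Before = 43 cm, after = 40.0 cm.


Formula: Shrinkage% = ((L_before - L_after) / L_before) * 100
Step 1: Shrinkage = 43 - 40.0 = 3.0 cm
Step 2: Shrinkage% = (3.0 / 43) * 100
Step 3: Shrinkage% = 0.069767 * 100 = 6.9767% ≈ 7.0%

7.0%


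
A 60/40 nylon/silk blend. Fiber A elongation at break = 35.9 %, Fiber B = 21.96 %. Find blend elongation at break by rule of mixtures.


Formula: Blend property = (fraction_A * property_A) + (fraction_B * property_B)
Step 1: Contribution A = 60/100 * 35.9 % = 21.54 %
Step 2: Contribution B = 40/100 * 21.96 % = 8.784 %
Step 3: Blend elongation at break = 21.54 + 8.784 = 30.324 %

30.324 %


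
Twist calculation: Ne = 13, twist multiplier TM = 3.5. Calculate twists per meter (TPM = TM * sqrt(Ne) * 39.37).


Formula: TPM = TM * sqrt(Ne) * 39.37
Step 1: sqrt(Ne) = sqrt(13) = 3.6056
Step 2: TM * sqrt(Ne) = 3.5 * 3.6056 = 12.6196
Step 3: TPM = 12.6196 * 39.37 = 497 twists/m

497 twists/m


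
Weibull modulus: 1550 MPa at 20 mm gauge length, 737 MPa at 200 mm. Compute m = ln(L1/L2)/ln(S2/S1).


Formula: m = ln(L1/L2) / ln(S2/S1)
Step 1: ln(L1/L2) = ln(20/200) = -2.30259
Step 2: S2/S1 = 737/1550 = 0.47548
Step 3: ln(S2/S1) = ln(0.47548) = -0.74343
Step 4: m = -2.30259 / -0.74343 = 3.10

3.10 (Weibull m)


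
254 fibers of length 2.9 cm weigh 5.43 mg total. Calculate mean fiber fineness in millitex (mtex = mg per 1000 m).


Formula: fineness (mtex) = mass (mg) / total length (km) = (mass_mg / total_length_m) * 1000
Step 1: Convert fiber length: 2.9 cm = 0.029 m
Step 2: Total fiber length = 254 * 0.029 = 7.366 m
Step 3: Linear density = 5.43 mg / 7.366 m = 0.7372 mg/m
Step 4: fineness = 0.7372 * 1000 = 737.2 mtex

737.2 mtex


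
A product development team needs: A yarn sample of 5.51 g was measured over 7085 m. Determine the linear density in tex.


Formula: Tex = (mass_g / length_m) * 1000
Substituting: Tex = (5.51 / 7085) * 1000
Intermediate: 5.51 / 7085 = 0.0007777 g/m
Tex = 0.0007777 * 1000 = 0.78 tex

0.78 tex


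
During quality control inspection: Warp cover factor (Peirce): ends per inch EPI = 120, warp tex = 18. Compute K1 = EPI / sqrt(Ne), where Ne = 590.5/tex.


Formula: K1 = EPI / sqrt(Ne), with Ne = 590.5 / tex_warp
Step 1: Ne = 590.5 / 18 = 32.806
Step 2: sqrt(Ne) = sqrt(32.806) = 5.7277
Step 3: K1 = 120 / 5.7277 = 21.0

21.0


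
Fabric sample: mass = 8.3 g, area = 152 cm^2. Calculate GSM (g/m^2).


Formula: GSM = mass_g / area_m2
Step 1: Convert area: 152 cm^2 = 152 / 10000 = 0.0152 m^2
Step 2: GSM = 8.3 g / 0.0152 m^2 = 546.1 g/m^2

546.1 g/m^2


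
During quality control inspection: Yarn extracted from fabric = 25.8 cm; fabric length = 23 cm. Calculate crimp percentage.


Formula: Crimp% = ((L_yarn - L_fabric) / L_fabric) * 100
Step 1: Extension = 25.8 - 23 = 2.8 cm
Step 2: Crimp% = (2.8 / 23) * 100
Step 3: Crimp% = 0.121739 * 100 = 12.1739% ≈ 12.2%

12.2%


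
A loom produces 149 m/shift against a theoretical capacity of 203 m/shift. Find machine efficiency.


Formula: Efficiency% = (Actual output / Theoretical output) * 100
Efficiency% = (149 / 203) * 100
Efficiency% = 0.73399 * 100 = 73.399% ≈ 73.4%

73.4%


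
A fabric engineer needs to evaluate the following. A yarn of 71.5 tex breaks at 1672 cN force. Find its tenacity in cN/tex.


Formula: Tenacity = Breaking force / Linear density
Tenacity = 1672 cN / 71.5 tex
Tenacity = 23.38 cN/tex

23.38 cN/tex


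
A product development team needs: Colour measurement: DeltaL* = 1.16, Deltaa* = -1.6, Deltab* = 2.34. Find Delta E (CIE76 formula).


Formula: Delta E = sqrt(dL*^2 + da*^2 + db*^2)
Step 1: dL*^2 = 1.16^2 = 1.3456
Step 2: da*^2 = (-1.6)^2 = 2.56
Step 3: db*^2 = 2.34^2 = 5.4756
Step 4: Sum = 1.3456 + 2.56 + 5.4756 = 9.3812
Step 5: Delta E = sqrt(9.3812) = 3.06

3.06 Delta E


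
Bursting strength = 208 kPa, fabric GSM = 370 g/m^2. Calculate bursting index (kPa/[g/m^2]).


Formula: Bursting Index = Bursting Strength / Fabric GSM
BI = 208 kPa / 370 g/m^2
BI = 0.562 kPa/(g/m^2)

0.562 kPa/(g/m^2)


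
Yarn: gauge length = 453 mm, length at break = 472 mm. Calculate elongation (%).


Formula: Elongation (%) = ((L_break - L0) / L0) * 100
Step 1: Extension = 472 - 453 = 19 mm
Step 2: Elongation = (19 / 453) * 100
Step 3: Elongation = 0.041943 * 100 = 4.1943% ≈ 4.2%

4.2%


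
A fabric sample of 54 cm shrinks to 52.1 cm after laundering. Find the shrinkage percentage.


Formula: Shrinkage% = ((L_before - L_after) / L_before) * 100
Step 1: Shrinkage = 54 - 52.1 = 1.9 cm
Step 2: Shrinkage% = (1.9 / 54) * 100
Step 3: Shrinkage% = 0.035185 * 100 = 3.5185% ≈ 3.5%

3.5%


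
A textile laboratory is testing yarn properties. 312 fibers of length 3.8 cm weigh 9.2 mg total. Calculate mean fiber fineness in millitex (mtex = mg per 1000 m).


Formula: fineness (mtex) = mass (mg) / total length (km) = (mass_mg / total_length_m) * 1000
Step 1: Convert fiber length: 3.8 cm = 0.038 m
Step 2: Total fiber length = 312 * 0.038 = 11.856 m
Step 3: Linear density = 9.2 mg / 11.856 m = 0.7760 mg/m
Step 4: fineness = 0.7760 * 1000 = 776.0 mtex

776.0 mtex


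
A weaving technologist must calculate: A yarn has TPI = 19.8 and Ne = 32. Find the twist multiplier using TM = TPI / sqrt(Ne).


Formula: TM = TPI / sqrt(Ne)
Step 1: sqrt(Ne) = sqrt(32) = 5.6569
Step 2: TM = 19.8 / 5.6569 = 3.50

3.50 TM


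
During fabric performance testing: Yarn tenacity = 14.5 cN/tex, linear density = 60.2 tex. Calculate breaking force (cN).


Formula: Breaking force = Tenacity * Linear density
F = 14.5 cN/tex * 60.2 tex
F = 872.90 cN

872.90 cN


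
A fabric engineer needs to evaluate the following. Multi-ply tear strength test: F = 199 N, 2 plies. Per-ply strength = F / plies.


Formula: Per-ply strength = Total force / Number of plies
Per-ply = 199 N / 2
Per-ply = 99.5 N

99.5 N


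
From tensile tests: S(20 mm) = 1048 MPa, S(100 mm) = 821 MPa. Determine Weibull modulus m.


Formula: m = ln(L1/L2) / ln(S2/S1)
Step 1: ln(L1/L2) = ln(20/100) = -1.60944
Step 2: S2/S1 = 821/1048 = 0.7834
Step 3: ln(S2/S1) = ln(0.7834) = -0.24411
Step 4: m = -1.60944 / -0.24411 = 6.59

6.59 (Weibull m)


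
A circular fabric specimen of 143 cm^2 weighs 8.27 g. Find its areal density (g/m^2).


Formula: GSM = mass_g / area_m2
Step 1: Convert area: 143 cm^2 = 143 / 10000 = 0.0143 m^2
Step 2: GSM = 8.27 g / 0.0143 m^2 = 578.3 g/m^2

578.3 g/m^2


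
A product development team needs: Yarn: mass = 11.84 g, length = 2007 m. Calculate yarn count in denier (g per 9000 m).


Formula: den = (mass_g / length_m) * 9000
Substituting: den = (11.84 / 2007) * 9000
Intermediate: 11.84 / 2007 = 0.00589935 g/m
den = 0.00589935 * 9000 = 53.1 denier

53.1 denier
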